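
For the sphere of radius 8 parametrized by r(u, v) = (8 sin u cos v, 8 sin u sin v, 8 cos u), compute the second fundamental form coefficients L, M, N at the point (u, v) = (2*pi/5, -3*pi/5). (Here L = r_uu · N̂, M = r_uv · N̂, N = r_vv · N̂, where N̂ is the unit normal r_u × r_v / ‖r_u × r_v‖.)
L = -8;  M = 0;  N = -5 - sqrt(5)

Compute the unit normal N̂(u, v) = (sin(u)^2*cos(v)/Abs(sin(u)), sin(u)^2*sin(v)/Abs(sin(u)), sin(2*u)/(2*Abs(sin(u)))), and the second partials r_uu, r_uv, r_vv. Take dot products:
  L(u, v) = r_uu · N̂ = -8*sin(u)/Abs(sin(u)),
  M(u, v) = r_uv · N̂ = 0,
  N(u, v) = r_vv · N̂ = -8*sin(u)^3/Abs(sin(u)).
Evaluating at (u, v) = (2*pi/5, -3*pi/5):
  L = -8, M = 0, N = -5 - sqrt(5).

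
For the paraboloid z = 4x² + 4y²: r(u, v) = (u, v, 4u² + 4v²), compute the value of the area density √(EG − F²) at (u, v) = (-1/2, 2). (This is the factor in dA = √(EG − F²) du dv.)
√(EG − F²)|_{(-1/2, 2)} = sqrt(273)

E = 64*u^2 + 1, F = 64*u*v, G = 64*v^2 + 1, so EG − F² = 64*u^2 + 64*v^2 + 1. Taking the positive square root: √(EG − F²) = sqrt(64*u^2 + 64*v^2 + 1). At (u, v) = (-1/2, 2): sqrt(273).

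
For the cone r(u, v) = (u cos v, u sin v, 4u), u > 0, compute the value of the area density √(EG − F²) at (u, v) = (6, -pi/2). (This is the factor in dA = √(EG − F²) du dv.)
√(EG − F²)|_{(6, -pi/2)} = 6*sqrt(17)

E = 17, F = 0, G = u^2, so EG − F² = 17*u^2. Taking the positive square root: √(EG − F²) = sqrt(17)*Abs(u). At (u, v) = (6, -pi/2): 6*sqrt(17).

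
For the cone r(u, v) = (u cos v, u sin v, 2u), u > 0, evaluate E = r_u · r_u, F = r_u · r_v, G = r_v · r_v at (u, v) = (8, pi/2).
E = 5;  F = 0;  G = 64

Partials: r_u = (cos(v), sin(v), 2), r_v = (-u*sin(v), u*cos(v), 0). As functions of (u, v):
  E = r_u · r_u = 5,
  F = r_u · r_v = 0,
  G = r_v · r_v = u^2.
Evaluating at (u, v) = (8, pi/2): E = 5, F = 0, G = 64.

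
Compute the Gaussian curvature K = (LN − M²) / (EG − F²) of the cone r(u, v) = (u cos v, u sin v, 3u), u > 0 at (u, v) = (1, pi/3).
K = 0

Coefficients of the first fundamental form: E = 10, F = 0, G = u^2.
Coefficients of the second fundamental form: L = 0, M = 0, N = 3*sqrt(10)*u^2/(10*Abs(u)).
Assemble K = (LN − M²)/(EG − F²) = 0. At (u, v) = (1, pi/3): K = 0.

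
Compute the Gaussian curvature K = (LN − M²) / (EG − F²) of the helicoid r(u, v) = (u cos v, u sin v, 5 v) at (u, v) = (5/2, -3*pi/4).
K = -16/625

Coefficients of the first fundamental form: E = 1, F = 0, G = u^2 + 25.
Coefficients of the second fundamental form: L = 0, M = -5/sqrt(u^2 + 25), N = 0.
Assemble K = (LN − M²)/(EG − F²) = -25/(u^2 + 25)^2. At (u, v) = (5/2, -3*pi/4): K = -16/625.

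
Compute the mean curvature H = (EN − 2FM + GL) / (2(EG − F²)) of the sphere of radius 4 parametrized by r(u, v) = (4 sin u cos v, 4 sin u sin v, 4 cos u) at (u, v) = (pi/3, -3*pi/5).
H = -1/4

With E = 16, F = 0, G = 16*sin(u)^2, L = -4*sin(u)/Abs(sin(u)), M = 0, N = -4*sin(u)^3/Abs(sin(u)), assemble
  H = (EN − 2FM + GL) / (2(EG − F²)) = -sin(u)/(4*Abs(sin(u))).
At (u, v) = (pi/3, -3*pi/5): H = -1/4.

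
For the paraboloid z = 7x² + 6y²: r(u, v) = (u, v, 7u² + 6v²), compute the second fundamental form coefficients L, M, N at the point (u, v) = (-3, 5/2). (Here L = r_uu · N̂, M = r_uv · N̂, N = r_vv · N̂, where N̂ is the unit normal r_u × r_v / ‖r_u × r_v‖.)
L = 14*sqrt(2665)/2665;  M = 0;  N = 12*sqrt(2665)/2665

Compute the unit normal N̂(u, v) = (-14*u/sqrt(196*u^2 + 144*v^2 + 1), -12*v/sqrt(196*u^2 + 144*v^2 + 1), 1/sqrt(196*u^2 + 144*v^2 + 1)), and the second partials r_uu, r_uv, r_vv. Take dot products:
  L(u, v) = r_uu · N̂ = 14/sqrt(196*u^2 + 144*v^2 + 1),
  M(u, v) = r_uv · N̂ = 0,
  N(u, v) = r_vv · N̂ = 12/sqrt(196*u^2 + 144*v^2 + 1).
Evaluating at (u, v) = (-3, 5/2):
  L = 14*sqrt(2665)/2665, M = 0, N = 12*sqrt(2665)/2665.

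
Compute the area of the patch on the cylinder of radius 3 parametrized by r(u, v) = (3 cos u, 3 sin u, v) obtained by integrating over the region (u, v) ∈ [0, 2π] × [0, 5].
Area = 30*pi

Area = ∫∫ √(EG − F²) du dv with √(EG − F²) = 3. Integrating over [0, 2π] × [0, 5] gives 30*pi.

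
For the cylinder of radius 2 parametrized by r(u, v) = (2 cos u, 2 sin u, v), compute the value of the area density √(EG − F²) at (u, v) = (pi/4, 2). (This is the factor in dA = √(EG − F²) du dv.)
√(EG − F²)|_{(pi/4, 2)} = 2

E = 4, F = 0, G = 1, so EG − F² = 4. Taking the positive square root: √(EG − F²) = 2. At (u, v) = (pi/4, 2): 2.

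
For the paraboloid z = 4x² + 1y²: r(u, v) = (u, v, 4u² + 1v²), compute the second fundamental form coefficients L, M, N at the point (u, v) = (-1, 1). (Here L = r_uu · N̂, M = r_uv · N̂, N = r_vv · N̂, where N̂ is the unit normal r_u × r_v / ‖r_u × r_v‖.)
L = 8*sqrt(69)/69;  M = 0;  N = 2*sqrt(69)/69

Compute the unit normal N̂(u, v) = (-8*u/sqrt(64*u^2 + 4*v^2 + 1), -2*v/sqrt(64*u^2 + 4*v^2 + 1), 1/sqrt(64*u^2 + 4*v^2 + 1)), and the second partials r_uu, r_uv, r_vv. Take dot products:
  L(u, v) = r_uu · N̂ = 8/sqrt(64*u^2 + 4*v^2 + 1),
  M(u, v) = r_uv · N̂ = 0,
  N(u, v) = r_vv · N̂ = 2/sqrt(64*u^2 + 4*v^2 + 1).
Evaluating at (u, v) = (-1, 1):
  L = 8*sqrt(69)/69, M = 0, N = 2*sqrt(69)/69.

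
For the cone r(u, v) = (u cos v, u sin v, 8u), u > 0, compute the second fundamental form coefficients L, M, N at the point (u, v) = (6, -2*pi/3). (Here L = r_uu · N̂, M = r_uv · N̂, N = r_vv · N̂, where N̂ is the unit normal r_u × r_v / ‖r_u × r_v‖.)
L = 0;  M = 0;  N = 48*sqrt(65)/65

Compute the unit normal N̂(u, v) = (-8*sqrt(65)*u*cos(v)/(65*Abs(u)), -8*sqrt(65)*u*sin(v)/(65*Abs(u)), sqrt(65)*u/(65*Abs(u))), and the second partials r_uu, r_uv, r_vv. Take dot products:
  L(u, v) = r_uu · N̂ = 0,
  M(u, v) = r_uv · N̂ = 0,
  N(u, v) = r_vv · N̂ = 8*sqrt(65)*u^2/(65*Abs(u)).
Evaluating at (u, v) = (6, -2*pi/3):
  L = 0, M = 0, N = 48*sqrt(65)/65.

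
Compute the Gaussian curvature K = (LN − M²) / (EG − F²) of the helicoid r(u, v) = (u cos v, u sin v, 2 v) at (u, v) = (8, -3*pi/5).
K = -1/1156

Coefficients of the first fundamental form: E = 1, F = 0, G = u^2 + 4.
Coefficients of the second fundamental form: L = 0, M = -2/sqrt(u^2 + 4), N = 0.
Assemble K = (LN − M²)/(EG − F²) = -4/(u^2 + 4)^2. At (u, v) = (8, -3*pi/5): K = -1/1156.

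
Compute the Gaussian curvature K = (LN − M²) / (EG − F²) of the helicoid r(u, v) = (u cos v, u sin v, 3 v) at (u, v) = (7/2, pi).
K = -144/7225

Coefficients of the first fundamental form: E = 1, F = 0, G = u^2 + 9.
Coefficients of the second fundamental form: L = 0, M = -3/sqrt(u^2 + 9), N = 0.
Assemble K = (LN − M²)/(EG − F²) = -9/(u^2 + 9)^2. At (u, v) = (7/2, pi): K = -144/7225.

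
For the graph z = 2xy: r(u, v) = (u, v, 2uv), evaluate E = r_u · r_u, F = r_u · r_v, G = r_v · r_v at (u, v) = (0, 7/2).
E = 50;  F = 0;  G = 1

Partials: r_u = (1, 0, 2*v), r_v = (0, 1, 2*u). As functions of (u, v):
  E = r_u · r_u = 4*v^2 + 1,
  F = r_u · r_v = 4*u*v,
  G = r_v · r_v = 4*u^2 + 1.
Evaluating at (u, v) = (0, 7/2): E = 50, F = 0, G = 1.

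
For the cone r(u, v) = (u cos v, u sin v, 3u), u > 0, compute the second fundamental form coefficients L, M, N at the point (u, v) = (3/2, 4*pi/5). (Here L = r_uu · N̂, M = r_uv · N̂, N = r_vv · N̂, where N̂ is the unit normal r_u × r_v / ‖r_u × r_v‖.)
L = 0;  M = 0;  N = 9*sqrt(10)/20

Compute the unit normal N̂(u, v) = (-3*sqrt(10)*u*cos(v)/(10*Abs(u)), -3*sqrt(10)*u*sin(v)/(10*Abs(u)), sqrt(10)*u/(10*Abs(u))), and the second partials r_uu, r_uv, r_vv. Take dot products:
  L(u, v) = r_uu · N̂ = 0,
  M(u, v) = r_uv · N̂ = 0,
  N(u, v) = r_vv · N̂ = 3*sqrt(10)*u^2/(10*Abs(u)).
Evaluating at (u, v) = (3/2, 4*pi/5):
  L = 0, M = 0, N = 9*sqrt(10)/20.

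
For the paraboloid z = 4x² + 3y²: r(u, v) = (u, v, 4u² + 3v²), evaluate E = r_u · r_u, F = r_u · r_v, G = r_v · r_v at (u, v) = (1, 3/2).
E = 65;  F = 72;  G = 82

Partials: r_u = (1, 0, 8*u), r_v = (0, 1, 6*v). As functions of (u, v):
  E = r_u · r_u = 64*u^2 + 1,
  F = r_u · r_v = 48*u*v,
  G = r_v · r_v = 36*v^2 + 1.
Evaluating at (u, v) = (1, 3/2): E = 65, F = 72, G = 82.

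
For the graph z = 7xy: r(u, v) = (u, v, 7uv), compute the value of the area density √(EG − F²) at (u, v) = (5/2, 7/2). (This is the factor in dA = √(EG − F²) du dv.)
√(EG − F²)|_{(5/2, 7/2)} = 11*sqrt(30)/2

E = 49*v^2 + 1, F = 49*u*v, G = 49*u^2 + 1, so EG − F² = 49*u^2 + 49*v^2 + 1. Taking the positive square root: √(EG − F²) = sqrt(49*u^2 + 49*v^2 + 1). At (u, v) = (5/2, 7/2): 11*sqrt(30)/2.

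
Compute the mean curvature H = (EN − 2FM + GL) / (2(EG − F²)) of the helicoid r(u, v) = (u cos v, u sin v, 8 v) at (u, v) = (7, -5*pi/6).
H = 0

With E = 1, F = 0, G = u^2 + 64, L = 0, M = -8/sqrt(u^2 + 64), N = 0, assemble
  H = (EN − 2FM + GL) / (2(EG − F²)) = 0.
At (u, v) = (7, -5*pi/6): H = 0.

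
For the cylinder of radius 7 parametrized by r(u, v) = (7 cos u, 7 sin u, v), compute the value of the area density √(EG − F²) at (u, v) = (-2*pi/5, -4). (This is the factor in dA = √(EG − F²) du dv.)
√(EG − F²)|_{(-2*pi/5, -4)} = 7

E = 49, F = 0, G = 1, so EG − F² = 49. Taking the positive square root: √(EG − F²) = 7. At (u, v) = (-2*pi/5, -4): 7.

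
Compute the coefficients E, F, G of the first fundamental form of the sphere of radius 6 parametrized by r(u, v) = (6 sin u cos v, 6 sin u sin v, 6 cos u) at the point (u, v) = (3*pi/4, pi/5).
E = 36;  F = 0;  G = 18

Partials: r_u = (6*cos(u)*cos(v), 6*sin(v)*cos(u), -6*sin(u)), r_v = (-6*sin(u)*sin(v), 6*sin(u)*cos(v), 0). As functions of (u, v):
  E = r_u · r_u = 36,
  F = r_u · r_v = 0,
  G = r_v · r_v = 36*sin(u)^2.
Evaluating at (u, v) = (3*pi/4, pi/5): E = 36, F = 0, G = 18.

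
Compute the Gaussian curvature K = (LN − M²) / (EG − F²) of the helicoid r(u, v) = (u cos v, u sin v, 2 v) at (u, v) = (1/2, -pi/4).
K = -64/289

Coefficients of the first fundamental form: E = 1, F = 0, G = u^2 + 4.
Coefficients of the second fundamental form: L = 0, M = -2/sqrt(u^2 + 4), N = 0.
Assemble K = (LN − M²)/(EG − F²) = -4/(u^2 + 4)^2. At (u, v) = (1/2, -pi/4): K = -64/289.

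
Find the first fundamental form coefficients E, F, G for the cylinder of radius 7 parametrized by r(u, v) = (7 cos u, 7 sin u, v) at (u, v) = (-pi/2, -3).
E = 49;  F = 0;  G = 1

Partials: r_u = (-7*sin(u), 7*cos(u), 0), r_v = (0, 0, 1). As functions of (u, v):
  E = r_u · r_u = 49,
  F = r_u · r_v = 0,
  G = r_v · r_v = 1.
Evaluating at (u, v) = (-pi/2, -3): E = 49, F = 0, G = 1.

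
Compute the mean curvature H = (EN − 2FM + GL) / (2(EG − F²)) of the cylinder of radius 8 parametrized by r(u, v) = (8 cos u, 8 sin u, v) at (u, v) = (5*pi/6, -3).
H = -1/16

With E = 64, F = 0, G = 1, L = -8, M = 0, N = 0, assemble
  H = (EN − 2FM + GL) / (2(EG − F²)) = -1/16.
At (u, v) = (5*pi/6, -3): H = -1/16.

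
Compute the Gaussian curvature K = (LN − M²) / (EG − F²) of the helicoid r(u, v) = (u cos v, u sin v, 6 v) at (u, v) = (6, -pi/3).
K = -1/144

Coefficients of the first fundamental form: E = 1, F = 0, G = u^2 + 36.
Coefficients of the second fundamental form: L = 0, M = -6/sqrt(u^2 + 36), N = 0.
Assemble K = (LN − M²)/(EG − F²) = -36/(u^2 + 36)^2. At (u, v) = (6, -pi/3): K = -1/144.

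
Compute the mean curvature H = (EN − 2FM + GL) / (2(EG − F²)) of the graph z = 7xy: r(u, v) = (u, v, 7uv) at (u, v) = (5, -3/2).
H = 4116*sqrt(5345)/5713805

With E = 49*v^2 + 1, F = 49*u*v, G = 49*u^2 + 1, L = 0, M = 7/sqrt(49*u^2 + 49*v^2 + 1), N = 0, assemble
  H = (EN − 2FM + GL) / (2(EG − F²)) = -343*u*v/(49*u^2 + 49*v^2 + 1)^(3/2).
At (u, v) = (5, -3/2): H = 4116*sqrt(5345)/5713805.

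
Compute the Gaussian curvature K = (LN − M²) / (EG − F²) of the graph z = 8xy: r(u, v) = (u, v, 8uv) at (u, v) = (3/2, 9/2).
K = -64/2076481

Coefficients of the first fundamental form: E = 64*v^2 + 1, F = 64*u*v, G = 64*u^2 + 1.
Coefficients of the second fundamental form: L = 0, M = 8/sqrt(64*u^2 + 64*v^2 + 1), N = 0.
Assemble K = (LN − M²)/(EG − F²) = -64/(4096*u^4 + 8192*u^2*v^2 + 128*u^2 + 4096*v^4 + 128*v^2 + 1). At (u, v) = (3/2, 9/2): K = -64/2076481.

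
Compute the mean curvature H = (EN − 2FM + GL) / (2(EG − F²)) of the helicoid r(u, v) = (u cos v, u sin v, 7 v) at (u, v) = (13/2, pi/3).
H = 0

With E = 1, F = 0, G = u^2 + 49, L = 0, M = -7/sqrt(u^2 + 49), N = 0, assemble
  H = (EN − 2FM + GL) / (2(EG − F²)) = 0.
At (u, v) = (13/2, pi/3): H = 0.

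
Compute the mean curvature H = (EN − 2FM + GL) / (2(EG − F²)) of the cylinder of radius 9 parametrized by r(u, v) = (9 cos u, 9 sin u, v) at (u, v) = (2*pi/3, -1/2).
H = -1/18

With E = 81, F = 0, G = 1, L = -9, M = 0, N = 0, assemble
  H = (EN − 2FM + GL) / (2(EG − F²)) = -1/18.
At (u, v) = (2*pi/3, -1/2): H = -1/18.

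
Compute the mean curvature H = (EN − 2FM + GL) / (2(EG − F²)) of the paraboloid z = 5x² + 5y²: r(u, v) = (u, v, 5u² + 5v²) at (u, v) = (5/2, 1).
H = 3635*sqrt(6)/47916

With E = 100*u^2 + 1, F = 100*u*v, G = 100*v^2 + 1, L = 10/sqrt(100*u^2 + 100*v^2 + 1), M = 0, N = 10/sqrt(100*u^2 + 100*v^2 + 1), assemble
  H = (EN − 2FM + GL) / (2(EG − F²)) = 10*(50*u^2 + 50*v^2 + 1)/(100*u^2 + 100*v^2 + 1)^(3/2).
At (u, v) = (5/2, 1): H = 3635*sqrt(6)/47916.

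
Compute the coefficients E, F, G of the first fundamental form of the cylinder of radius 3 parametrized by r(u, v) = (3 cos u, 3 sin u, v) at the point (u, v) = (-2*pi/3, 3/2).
E = 9;  F = 0;  G = 1

Partials: r_u = (-3*sin(u), 3*cos(u), 0), r_v = (0, 0, 1). As functions of (u, v):
  E = r_u · r_u = 9,
  F = r_u · r_v = 0,
  G = r_v · r_v = 1.
Evaluating at (u, v) = (-2*pi/3, 3/2): E = 9, F = 0, G = 1.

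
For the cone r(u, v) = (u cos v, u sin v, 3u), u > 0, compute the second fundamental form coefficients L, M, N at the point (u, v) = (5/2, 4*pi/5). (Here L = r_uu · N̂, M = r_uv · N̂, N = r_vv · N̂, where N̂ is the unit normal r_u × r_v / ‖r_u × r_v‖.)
L = 0;  M = 0;  N = 3*sqrt(10)/4

Compute the unit normal N̂(u, v) = (-3*sqrt(10)*u*cos(v)/(10*Abs(u)), -3*sqrt(10)*u*sin(v)/(10*Abs(u)), sqrt(10)*u/(10*Abs(u))), and the second partials r_uu, r_uv, r_vv. Take dot products:
  L(u, v) = r_uu · N̂ = 0,
  M(u, v) = r_uv · N̂ = 0,
  N(u, v) = r_vv · N̂ = 3*sqrt(10)*u^2/(10*Abs(u)).
Evaluating at (u, v) = (5/2, 4*pi/5):
  L = 0, M = 0, N = 3*sqrt(10)/4.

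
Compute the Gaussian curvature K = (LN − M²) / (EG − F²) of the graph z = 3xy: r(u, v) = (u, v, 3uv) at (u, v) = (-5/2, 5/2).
K = -36/51529

Coefficients of the first fundamental form: E = 9*v^2 + 1, F = 9*u*v, G = 9*u^2 + 1.
Coefficients of the second fundamental form: L = 0, M = 3/sqrt(9*u^2 + 9*v^2 + 1), N = 0.
Assemble K = (LN − M²)/(EG − F²) = -9/(81*u^4 + 162*u^2*v^2 + 18*u^2 + 81*v^4 + 18*v^2 + 1). At (u, v) = (-5/2, 5/2): K = -36/51529.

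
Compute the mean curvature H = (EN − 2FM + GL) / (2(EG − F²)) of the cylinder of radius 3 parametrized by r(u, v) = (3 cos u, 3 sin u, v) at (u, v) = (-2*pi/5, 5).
H = -1/6

With E = 9, F = 0, G = 1, L = -3, M = 0, N = 0, assemble
  H = (EN − 2FM + GL) / (2(EG − F²)) = -1/6.
At (u, v) = (-2*pi/5, 5): H = -1/6.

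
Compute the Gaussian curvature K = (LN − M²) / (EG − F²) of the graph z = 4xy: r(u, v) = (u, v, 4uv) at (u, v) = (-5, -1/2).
K = -16/164025

Coefficients of the first fundamental form: E = 16*v^2 + 1, F = 16*u*v, G = 16*u^2 + 1.
Coefficients of the second fundamental form: L = 0, M = 4/sqrt(16*u^2 + 16*v^2 + 1), N = 0.
Assemble K = (LN − M²)/(EG − F²) = -16/(256*u^4 + 512*u^2*v^2 + 32*u^2 + 256*v^4 + 32*v^2 + 1). At (u, v) = (-5, -1/2): K = -16/164025.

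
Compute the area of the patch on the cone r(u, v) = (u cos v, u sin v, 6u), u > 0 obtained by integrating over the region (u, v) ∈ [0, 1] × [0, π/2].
Area = sqrt(37)*pi/4

Area = ∫∫ √(EG − F²) du dv with √(EG − F²) = sqrt(37)*Abs(u). Integrating over [0, 1] × [0, π/2] gives sqrt(37)*pi/4.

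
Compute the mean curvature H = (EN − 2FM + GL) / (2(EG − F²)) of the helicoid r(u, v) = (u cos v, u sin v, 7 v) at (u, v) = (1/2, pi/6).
H = 0

With E = 1, F = 0, G = u^2 + 49, L = 0, M = -7/sqrt(u^2 + 49), N = 0, assemble
  H = (EN − 2FM + GL) / (2(EG − F²)) = 0.
At (u, v) = (1/2, pi/6): H = 0.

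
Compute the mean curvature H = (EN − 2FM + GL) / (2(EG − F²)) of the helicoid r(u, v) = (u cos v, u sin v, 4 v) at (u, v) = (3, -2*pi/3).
H = 0

With E = 1, F = 0, G = u^2 + 16, L = 0, M = -4/sqrt(u^2 + 16), N = 0, assemble
  H = (EN − 2FM + GL) / (2(EG − F²)) = 0.
At (u, v) = (3, -2*pi/3): H = 0.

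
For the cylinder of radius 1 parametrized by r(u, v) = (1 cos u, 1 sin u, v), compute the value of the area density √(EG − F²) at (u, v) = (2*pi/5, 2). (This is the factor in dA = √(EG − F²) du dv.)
√(EG − F²)|_{(2*pi/5, 2)} = 1

E = 1, F = 0, G = 1, so EG − F² = 1. Taking the positive square root: √(EG − F²) = 1. At (u, v) = (2*pi/5, 2): 1.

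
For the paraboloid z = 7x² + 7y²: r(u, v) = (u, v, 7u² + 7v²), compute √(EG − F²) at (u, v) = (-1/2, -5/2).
√(EG − F²)|_{(-1/2, -5/2)} = 5*sqrt(51)

E = 196*u^2 + 1, F = 196*u*v, G = 196*v^2 + 1; EG − F² = 196*u^2 + 196*v^2 + 1; √(EG − F²) = sqrt(196*u^2 + 196*v^2 + 1). At the given point: 5*sqrt(51).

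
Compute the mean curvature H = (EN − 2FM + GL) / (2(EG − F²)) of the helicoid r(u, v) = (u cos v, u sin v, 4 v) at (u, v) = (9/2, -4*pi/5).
H = 0

With E = 1, F = 0, G = u^2 + 16, L = 0, M = -4/sqrt(u^2 + 16), N = 0, assemble
  H = (EN − 2FM + GL) / (2(EG − F²)) = 0.
At (u, v) = (9/2, -4*pi/5): H = 0.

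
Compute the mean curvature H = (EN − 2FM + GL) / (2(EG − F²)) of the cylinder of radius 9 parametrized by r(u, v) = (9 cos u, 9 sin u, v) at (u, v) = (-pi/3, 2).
H = -1/18

With E = 81, F = 0, G = 1, L = -9, M = 0, N = 0, assemble
  H = (EN − 2FM + GL) / (2(EG − F²)) = -1/18.
At (u, v) = (-pi/3, 2): H = -1/18.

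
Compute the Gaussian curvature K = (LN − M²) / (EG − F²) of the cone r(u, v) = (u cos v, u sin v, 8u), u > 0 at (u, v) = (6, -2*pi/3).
K = 0

Coefficients of the first fundamental form: E = 65, F = 0, G = u^2.
Coefficients of the second fundamental form: L = 0, M = 0, N = 8*sqrt(65)*u^2/(65*Abs(u)).
Assemble K = (LN − M²)/(EG − F²) = 0. At (u, v) = (6, -2*pi/3): K = 0.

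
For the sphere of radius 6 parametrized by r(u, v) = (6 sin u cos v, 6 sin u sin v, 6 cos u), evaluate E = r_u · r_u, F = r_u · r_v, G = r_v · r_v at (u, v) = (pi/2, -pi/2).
E = 36;  F = 0;  G = 36

Partials: r_u = (6*cos(u)*cos(v), 6*sin(v)*cos(u), -6*sin(u)), r_v = (-6*sin(u)*sin(v), 6*sin(u)*cos(v), 0). As functions of (u, v):
  E = r_u · r_u = 36,
  F = r_u · r_v = 0,
  G = r_v · r_v = 36*sin(u)^2.
Evaluating at (u, v) = (pi/2, -pi/2): E = 36, F = 0, G = 36.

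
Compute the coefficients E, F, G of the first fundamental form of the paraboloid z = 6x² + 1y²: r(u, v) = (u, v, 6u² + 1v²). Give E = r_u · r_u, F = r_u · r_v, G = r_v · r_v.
E = 144*u^2 + 1;  F = 24*u*v;  G = 4*v^2 + 1

Compute partials: r_u = (1, 0, 12*u), r_v = (0, 1, 2*v). Then
  E = r_u · r_u = 144*u^2 + 1,
  F = r_u · r_v = 24*u*v,
  G = r_v · r_v = 4*v^2 + 1.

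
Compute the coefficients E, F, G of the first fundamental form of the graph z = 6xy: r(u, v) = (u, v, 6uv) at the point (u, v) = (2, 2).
E = 145;  F = 144;  G = 145

Partials: r_u = (1, 0, 6*v), r_v = (0, 1, 6*u). As functions of (u, v):
  E = r_u · r_u = 36*v^2 + 1,
  F = r_u · r_v = 36*u*v,
  G = r_v · r_v = 36*u^2 + 1.
Evaluating at (u, v) = (2, 2): E = 145, F = 144, G = 145.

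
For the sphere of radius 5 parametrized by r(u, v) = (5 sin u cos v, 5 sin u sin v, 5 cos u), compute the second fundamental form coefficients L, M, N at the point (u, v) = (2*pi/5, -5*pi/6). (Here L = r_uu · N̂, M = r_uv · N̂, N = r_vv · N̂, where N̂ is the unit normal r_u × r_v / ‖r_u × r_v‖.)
L = -5;  M = 0;  N = -25/8 - 5*sqrt(5)/8

Compute the unit normal N̂(u, v) = (sin(u)^2*cos(v)/Abs(sin(u)), sin(u)^2*sin(v)/Abs(sin(u)), sin(2*u)/(2*Abs(sin(u)))), and the second partials r_uu, r_uv, r_vv. Take dot products:
  L(u, v) = r_uu · N̂ = -5*sin(u)/Abs(sin(u)),
  M(u, v) = r_uv · N̂ = 0,
  N(u, v) = r_vv · N̂ = -5*sin(u)^3/Abs(sin(u)).
Evaluating at (u, v) = (2*pi/5, -5*pi/6):
  L = -5, M = 0, N = -25/8 - 5*sqrt(5)/8.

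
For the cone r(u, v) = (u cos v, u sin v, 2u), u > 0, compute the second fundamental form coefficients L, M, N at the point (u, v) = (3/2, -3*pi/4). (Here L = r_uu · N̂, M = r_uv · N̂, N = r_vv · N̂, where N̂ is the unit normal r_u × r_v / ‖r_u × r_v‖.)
L = 0;  M = 0;  N = 3*sqrt(5)/5

Compute the unit normal N̂(u, v) = (-2*sqrt(5)*u*cos(v)/(5*Abs(u)), -2*sqrt(5)*u*sin(v)/(5*Abs(u)), sqrt(5)*u/(5*Abs(u))), and the second partials r_uu, r_uv, r_vv. Take dot products:
  L(u, v) = r_uu · N̂ = 0,
  M(u, v) = r_uv · N̂ = 0,
  N(u, v) = r_vv · N̂ = 2*sqrt(5)*u^2/(5*Abs(u)).
Evaluating at (u, v) = (3/2, -3*pi/4):
  L = 0, M = 0, N = 3*sqrt(5)/5.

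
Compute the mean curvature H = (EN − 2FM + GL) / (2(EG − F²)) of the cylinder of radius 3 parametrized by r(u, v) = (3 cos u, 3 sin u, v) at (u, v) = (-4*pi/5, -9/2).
H = -1/6

With E = 9, F = 0, G = 1, L = -3, M = 0, N = 0, assemble
  H = (EN − 2FM + GL) / (2(EG − F²)) = -1/6.
At (u, v) = (-4*pi/5, -9/2): H = -1/6.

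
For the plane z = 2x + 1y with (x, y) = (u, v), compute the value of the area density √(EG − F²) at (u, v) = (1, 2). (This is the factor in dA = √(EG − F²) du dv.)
√(EG − F²)|_{(1, 2)} = sqrt(6)

E = 5, F = 2, G = 2, so EG − F² = 6. Taking the positive square root: √(EG − F²) = sqrt(6). At (u, v) = (1, 2): sqrt(6).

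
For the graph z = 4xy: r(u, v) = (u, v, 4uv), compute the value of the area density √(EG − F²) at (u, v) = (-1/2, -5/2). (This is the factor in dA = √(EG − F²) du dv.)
√(EG − F²)|_{(-1/2, -5/2)} = sqrt(105)

E = 16*v^2 + 1, F = 16*u*v, G = 16*u^2 + 1, so EG − F² = 16*u^2 + 16*v^2 + 1. Taking the positive square root: √(EG − F²) = sqrt(16*u^2 + 16*v^2 + 1). At (u, v) = (-1/2, -5/2): sqrt(105).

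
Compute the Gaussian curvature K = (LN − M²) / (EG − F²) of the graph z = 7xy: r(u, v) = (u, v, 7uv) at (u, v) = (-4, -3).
K = -49/1503076

Coefficients of the first fundamental form: E = 49*v^2 + 1, F = 49*u*v, G = 49*u^2 + 1.
Coefficients of the second fundamental form: L = 0, M = 7/sqrt(49*u^2 + 49*v^2 + 1), N = 0.
Assemble K = (LN − M²)/(EG − F²) = -49/(2401*u^4 + 4802*u^2*v^2 + 98*u^2 + 2401*v^4 + 98*v^2 + 1). At (u, v) = (-4, -3): K = -49/1503076.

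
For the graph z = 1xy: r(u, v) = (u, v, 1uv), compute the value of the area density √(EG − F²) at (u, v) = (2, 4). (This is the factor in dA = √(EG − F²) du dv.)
√(EG − F²)|_{(2, 4)} = sqrt(21)

E = v^2 + 1, F = u*v, G = u^2 + 1, so EG − F² = u^2 + v^2 + 1. Taking the positive square root: √(EG − F²) = sqrt(u^2 + v^2 + 1). At (u, v) = (2, 4): sqrt(21).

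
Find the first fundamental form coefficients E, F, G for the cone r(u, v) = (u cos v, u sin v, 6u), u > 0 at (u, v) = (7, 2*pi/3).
E = 37;  F = 0;  G = 49

Partials: r_u = (cos(v), sin(v), 6), r_v = (-u*sin(v), u*cos(v), 0). As functions of (u, v):
  E = r_u · r_u = 37,
  F = r_u · r_v = 0,
  G = r_v · r_v = u^2.
Evaluating at (u, v) = (7, 2*pi/3): E = 37, F = 0, G = 49.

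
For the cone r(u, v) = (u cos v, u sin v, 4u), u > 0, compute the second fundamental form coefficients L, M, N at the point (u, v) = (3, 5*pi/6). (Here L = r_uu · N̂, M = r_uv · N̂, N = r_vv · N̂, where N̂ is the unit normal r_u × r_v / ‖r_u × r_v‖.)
L = 0;  M = 0;  N = 12*sqrt(17)/17

Compute the unit normal N̂(u, v) = (-4*sqrt(17)*u*cos(v)/(17*Abs(u)), -4*sqrt(17)*u*sin(v)/(17*Abs(u)), sqrt(17)*u/(17*Abs(u))), and the second partials r_uu, r_uv, r_vv. Take dot products:
  L(u, v) = r_uu · N̂ = 0,
  M(u, v) = r_uv · N̂ = 0,
  N(u, v) = r_vv · N̂ = 4*sqrt(17)*u^2/(17*Abs(u)).
Evaluating at (u, v) = (3, 5*pi/6):
  L = 0, M = 0, N = 12*sqrt(17)/17.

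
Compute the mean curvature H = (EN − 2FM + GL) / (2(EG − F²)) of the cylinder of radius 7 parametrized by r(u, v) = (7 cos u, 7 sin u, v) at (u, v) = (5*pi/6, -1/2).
H = -1/14

With E = 49, F = 0, G = 1, L = -7, M = 0, N = 0, assemble
  H = (EN − 2FM + GL) / (2(EG − F²)) = -1/14.
At (u, v) = (5*pi/6, -1/2): H = -1/14.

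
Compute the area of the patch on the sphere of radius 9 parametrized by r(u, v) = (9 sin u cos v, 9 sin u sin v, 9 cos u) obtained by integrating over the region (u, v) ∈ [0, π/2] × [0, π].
Area = 81*pi

Area = ∫∫ √(EG − F²) du dv with √(EG − F²) = 81*Abs(sin(u)). Integrating over [0, π/2] × [0, π] gives 81*pi.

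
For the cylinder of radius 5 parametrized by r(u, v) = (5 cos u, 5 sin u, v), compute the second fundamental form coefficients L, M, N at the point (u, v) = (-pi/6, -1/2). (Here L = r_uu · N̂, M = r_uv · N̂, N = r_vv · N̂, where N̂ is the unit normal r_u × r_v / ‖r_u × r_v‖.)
L = -5;  M = 0;  N = 0

Compute the unit normal N̂(u, v) = (cos(u), sin(u), 0), and the second partials r_uu, r_uv, r_vv. Take dot products:
  L(u, v) = r_uu · N̂ = -5,
  M(u, v) = r_uv · N̂ = 0,
  N(u, v) = r_vv · N̂ = 0.
Evaluating at (u, v) = (-pi/6, -1/2):
  L = -5, M = 0, N = 0.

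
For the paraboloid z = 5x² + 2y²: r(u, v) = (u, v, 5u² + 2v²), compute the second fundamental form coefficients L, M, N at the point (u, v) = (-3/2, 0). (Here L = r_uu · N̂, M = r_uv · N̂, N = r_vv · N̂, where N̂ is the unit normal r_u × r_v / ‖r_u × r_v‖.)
L = 5*sqrt(226)/113;  M = 0;  N = 2*sqrt(226)/113

Compute the unit normal N̂(u, v) = (-10*u/sqrt(100*u^2 + 16*v^2 + 1), -4*v/sqrt(100*u^2 + 16*v^2 + 1), 1/sqrt(100*u^2 + 16*v^2 + 1)), and the second partials r_uu, r_uv, r_vv. Take dot products:
  L(u, v) = r_uu · N̂ = 10/sqrt(100*u^2 + 16*v^2 + 1),
  M(u, v) = r_uv · N̂ = 0,
  N(u, v) = r_vv · N̂ = 4/sqrt(100*u^2 + 16*v^2 + 1).
Evaluating at (u, v) = (-3/2, 0):
  L = 5*sqrt(226)/113, M = 0, N = 2*sqrt(226)/113.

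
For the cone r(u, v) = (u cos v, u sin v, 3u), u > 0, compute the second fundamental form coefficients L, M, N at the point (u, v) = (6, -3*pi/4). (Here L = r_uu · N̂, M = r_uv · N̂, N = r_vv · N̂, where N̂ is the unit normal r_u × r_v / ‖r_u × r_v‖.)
L = 0;  M = 0;  N = 9*sqrt(10)/5

Compute the unit normal N̂(u, v) = (-3*sqrt(10)*u*cos(v)/(10*Abs(u)), -3*sqrt(10)*u*sin(v)/(10*Abs(u)), sqrt(10)*u/(10*Abs(u))), and the second partials r_uu, r_uv, r_vv. Take dot products:
  L(u, v) = r_uu · N̂ = 0,
  M(u, v) = r_uv · N̂ = 0,
  N(u, v) = r_vv · N̂ = 3*sqrt(10)*u^2/(10*Abs(u)).
Evaluating at (u, v) = (6, -3*pi/4):
  L = 0, M = 0, N = 9*sqrt(10)/5.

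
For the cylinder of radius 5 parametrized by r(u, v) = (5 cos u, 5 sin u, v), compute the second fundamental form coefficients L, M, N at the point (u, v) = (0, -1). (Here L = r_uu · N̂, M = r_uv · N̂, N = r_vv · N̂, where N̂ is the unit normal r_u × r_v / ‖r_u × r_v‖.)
L = -5;  M = 0;  N = 0

Compute the unit normal N̂(u, v) = (cos(u), sin(u), 0), and the second partials r_uu, r_uv, r_vv. Take dot products:
  L(u, v) = r_uu · N̂ = -5,
  M(u, v) = r_uv · N̂ = 0,
  N(u, v) = r_vv · N̂ = 0.
Evaluating at (u, v) = (0, -1):
  L = -5, M = 0, N = 0.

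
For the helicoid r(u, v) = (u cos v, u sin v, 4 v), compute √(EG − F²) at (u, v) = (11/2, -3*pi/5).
√(EG − F²)|_{(11/2, -3*pi/5)} = sqrt(185)/2

E = 1, F = 0, G = u^2 + 16; EG − F² = u^2 + 16; √(EG − F²) = sqrt(u^2 + 16). At the given point: sqrt(185)/2.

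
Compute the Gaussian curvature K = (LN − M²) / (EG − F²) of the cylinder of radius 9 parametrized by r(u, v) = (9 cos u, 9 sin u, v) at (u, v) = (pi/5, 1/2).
K = 0

Coefficients of the first fundamental form: E = 81, F = 0, G = 1.
Coefficients of the second fundamental form: L = -9, M = 0, N = 0.
Assemble K = (LN − M²)/(EG − F²) = 0. At (u, v) = (pi/5, 1/2): K = 0.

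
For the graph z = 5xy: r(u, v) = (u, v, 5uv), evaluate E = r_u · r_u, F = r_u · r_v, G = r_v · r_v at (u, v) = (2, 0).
E = 1;  F = 0;  G = 101

Partials: r_u = (1, 0, 5*v), r_v = (0, 1, 5*u). As functions of (u, v):
  E = r_u · r_u = 25*v^2 + 1,
  F = r_u · r_v = 25*u*v,
  G = r_v · r_v = 25*u^2 + 1.
Evaluating at (u, v) = (2, 0): E = 1, F = 0, G = 101.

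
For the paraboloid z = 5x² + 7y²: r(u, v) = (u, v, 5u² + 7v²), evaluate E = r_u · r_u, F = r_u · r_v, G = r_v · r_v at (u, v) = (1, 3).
E = 101;  F = 420;  G = 1765

Partials: r_u = (1, 0, 10*u), r_v = (0, 1, 14*v). As functions of (u, v):
  E = r_u · r_u = 100*u^2 + 1,
  F = r_u · r_v = 140*u*v,
  G = r_v · r_v = 196*v^2 + 1.
Evaluating at (u, v) = (1, 3): E = 101, F = 420, G = 1765.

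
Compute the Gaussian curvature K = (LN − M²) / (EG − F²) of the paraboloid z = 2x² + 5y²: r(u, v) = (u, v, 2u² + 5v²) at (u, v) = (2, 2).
K = 8/43245

Coefficients of the first fundamental form: E = 16*u^2 + 1, F = 40*u*v, G = 100*v^2 + 1.
Coefficients of the second fundamental form: L = 4/sqrt(16*u^2 + 100*v^2 + 1), M = 0, N = 10/sqrt(16*u^2 + 100*v^2 + 1).
Assemble K = (LN − M²)/(EG − F²) = 40/(256*u^4 + 3200*u^2*v^2 + 32*u^2 + 10000*v^4 + 200*v^2 + 1). At (u, v) = (2, 2): K = 8/43245.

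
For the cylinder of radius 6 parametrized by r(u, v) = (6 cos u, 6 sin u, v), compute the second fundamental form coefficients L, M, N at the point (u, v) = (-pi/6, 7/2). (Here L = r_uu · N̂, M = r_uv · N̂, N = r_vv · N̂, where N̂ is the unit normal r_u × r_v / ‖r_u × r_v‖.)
L = -6;  M = 0;  N = 0

Compute the unit normal N̂(u, v) = (cos(u), sin(u), 0), and the second partials r_uu, r_uv, r_vv. Take dot products:
  L(u, v) = r_uu · N̂ = -6,
  M(u, v) = r_uv · N̂ = 0,
  N(u, v) = r_vv · N̂ = 0.
Evaluating at (u, v) = (-pi/6, 7/2):
  L = -6, M = 0, N = 0.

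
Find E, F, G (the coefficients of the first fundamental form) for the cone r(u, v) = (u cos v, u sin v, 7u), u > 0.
E = 50;  F = 0;  G = u^2

Compute partials: r_u = (cos(v), sin(v), 7), r_v = (-u*sin(v), u*cos(v), 0). Then
  E = r_u · r_u = 50,
  F = r_u · r_v = 0,
  G = r_v · r_v = u^2.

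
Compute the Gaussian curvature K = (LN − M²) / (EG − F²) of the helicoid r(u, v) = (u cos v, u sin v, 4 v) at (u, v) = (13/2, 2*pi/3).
K = -256/54289

Coefficients of the first fundamental form: E = 1, F = 0, G = u^2 + 16.
Coefficients of the second fundamental form: L = 0, M = -4/sqrt(u^2 + 16), N = 0.
Assemble K = (LN − M²)/(EG − F²) = -16/(u^2 + 16)^2. At (u, v) = (13/2, 2*pi/3): K = -256/54289.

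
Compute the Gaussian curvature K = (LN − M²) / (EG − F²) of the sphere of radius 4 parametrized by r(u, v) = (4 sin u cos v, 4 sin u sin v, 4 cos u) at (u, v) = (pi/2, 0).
K = 1/16

Coefficients of the first fundamental form: E = 16, F = 0, G = 16*sin(u)^2.
Coefficients of the second fundamental form: L = -4*sin(u)/Abs(sin(u)), M = 0, N = -4*sin(u)^3/Abs(sin(u)).
Assemble K = (LN − M²)/(EG − F²) = 1/16. At (u, v) = (pi/2, 0): K = 1/16.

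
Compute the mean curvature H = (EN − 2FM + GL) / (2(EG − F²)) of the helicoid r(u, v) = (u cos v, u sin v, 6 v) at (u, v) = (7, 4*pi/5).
H = 0

With E = 1, F = 0, G = u^2 + 36, L = 0, M = -6/sqrt(u^2 + 36), N = 0, assemble
  H = (EN − 2FM + GL) / (2(EG − F²)) = 0.
At (u, v) = (7, 4*pi/5): H = 0.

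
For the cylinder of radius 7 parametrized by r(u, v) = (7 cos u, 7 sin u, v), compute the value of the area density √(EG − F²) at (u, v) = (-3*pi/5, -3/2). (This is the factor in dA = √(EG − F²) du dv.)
√(EG − F²)|_{(-3*pi/5, -3/2)} = 7

E = 49, F = 0, G = 1, so EG − F² = 49. Taking the positive square root: √(EG − F²) = 7. At (u, v) = (-3*pi/5, -3/2): 7.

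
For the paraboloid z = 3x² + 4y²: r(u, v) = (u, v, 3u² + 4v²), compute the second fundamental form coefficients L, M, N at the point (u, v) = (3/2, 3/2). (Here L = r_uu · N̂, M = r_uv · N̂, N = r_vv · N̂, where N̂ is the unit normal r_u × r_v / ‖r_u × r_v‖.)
L = 3*sqrt(226)/113;  M = 0;  N = 4*sqrt(226)/113

Compute the unit normal N̂(u, v) = (-6*u/sqrt(36*u^2 + 64*v^2 + 1), -8*v/sqrt(36*u^2 + 64*v^2 + 1), 1/sqrt(36*u^2 + 64*v^2 + 1)), and the second partials r_uu, r_uv, r_vv. Take dot products:
  L(u, v) = r_uu · N̂ = 6/sqrt(36*u^2 + 64*v^2 + 1),
  M(u, v) = r_uv · N̂ = 0,
  N(u, v) = r_vv · N̂ = 8/sqrt(36*u^2 + 64*v^2 + 1).
Evaluating at (u, v) = (3/2, 3/2):
  L = 3*sqrt(226)/113, M = 0, N = 4*sqrt(226)/113.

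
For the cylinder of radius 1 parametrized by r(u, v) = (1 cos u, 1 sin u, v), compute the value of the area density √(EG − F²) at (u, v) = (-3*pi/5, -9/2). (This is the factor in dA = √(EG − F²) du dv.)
√(EG − F²)|_{(-3*pi/5, -9/2)} = 1

E = 1, F = 0, G = 1, so EG − F² = 1. Taking the positive square root: √(EG − F²) = 1. At (u, v) = (-3*pi/5, -9/2): 1.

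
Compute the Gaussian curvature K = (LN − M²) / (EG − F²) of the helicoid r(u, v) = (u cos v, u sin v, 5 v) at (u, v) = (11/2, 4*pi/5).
K = -400/48841

Coefficients of the first fundamental form: E = 1, F = 0, G = u^2 + 25.
Coefficients of the second fundamental form: L = 0, M = -5/sqrt(u^2 + 25), N = 0.
Assemble K = (LN − M²)/(EG − F²) = -25/(u^2 + 25)^2. At (u, v) = (11/2, 4*pi/5): K = -400/48841.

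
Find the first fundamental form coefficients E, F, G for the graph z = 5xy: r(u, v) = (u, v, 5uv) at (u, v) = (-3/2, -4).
E = 401;  F = 150;  G = 229/4

Partials: r_u = (1, 0, 5*v), r_v = (0, 1, 5*u). As functions of (u, v):
  E = r_u · r_u = 25*v^2 + 1,
  F = r_u · r_v = 25*u*v,
  G = r_v · r_v = 25*u^2 + 1.
Evaluating at (u, v) = (-3/2, -4): E = 401, F = 150, G = 229/4.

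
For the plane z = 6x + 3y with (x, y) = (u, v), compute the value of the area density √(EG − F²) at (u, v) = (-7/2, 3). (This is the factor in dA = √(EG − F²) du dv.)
√(EG − F²)|_{(-7/2, 3)} = sqrt(46)

E = 37, F = 18, G = 10, so EG − F² = 46. Taking the positive square root: √(EG − F²) = sqrt(46). At (u, v) = (-7/2, 3): sqrt(46).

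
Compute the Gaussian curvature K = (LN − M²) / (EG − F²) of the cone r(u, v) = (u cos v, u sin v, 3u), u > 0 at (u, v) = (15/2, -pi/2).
K = 0

Coefficients of the first fundamental form: E = 10, F = 0, G = u^2.
Coefficients of the second fundamental form: L = 0, M = 0, N = 3*sqrt(10)*u^2/(10*Abs(u)).
Assemble K = (LN − M²)/(EG − F²) = 0. At (u, v) = (15/2, -pi/2): K = 0.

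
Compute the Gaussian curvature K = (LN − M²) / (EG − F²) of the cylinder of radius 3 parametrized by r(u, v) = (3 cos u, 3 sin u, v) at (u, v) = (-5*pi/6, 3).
K = 0

Coefficients of the first fundamental form: E = 9, F = 0, G = 1.
Coefficients of the second fundamental form: L = -3, M = 0, N = 0.
Assemble K = (LN − M²)/(EG − F²) = 0. At (u, v) = (-5*pi/6, 3): K = 0.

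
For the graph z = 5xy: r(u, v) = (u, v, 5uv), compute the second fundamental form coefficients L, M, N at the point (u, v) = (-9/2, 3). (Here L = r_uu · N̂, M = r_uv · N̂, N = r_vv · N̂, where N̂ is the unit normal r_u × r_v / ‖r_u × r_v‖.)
L = 0;  M = 10*sqrt(2929)/2929;  N = 0

Compute the unit normal N̂(u, v) = (-5*v/sqrt(25*u^2 + 25*v^2 + 1), -5*u/sqrt(25*u^2 + 25*v^2 + 1), 1/sqrt(25*u^2 + 25*v^2 + 1)), and the second partials r_uu, r_uv, r_vv. Take dot products:
  L(u, v) = r_uu · N̂ = 0,
  M(u, v) = r_uv · N̂ = 5/sqrt(25*u^2 + 25*v^2 + 1),
  N(u, v) = r_vv · N̂ = 0.
Evaluating at (u, v) = (-9/2, 3):
  L = 0, M = 10*sqrt(2929)/2929, N = 0.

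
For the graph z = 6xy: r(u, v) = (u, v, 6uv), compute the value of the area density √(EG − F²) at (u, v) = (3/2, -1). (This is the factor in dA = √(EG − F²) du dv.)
√(EG − F²)|_{(3/2, -1)} = sqrt(118)

E = 36*v^2 + 1, F = 36*u*v, G = 36*u^2 + 1, so EG − F² = 36*u^2 + 36*v^2 + 1. Taking the positive square root: √(EG − F²) = sqrt(36*u^2 + 36*v^2 + 1). At (u, v) = (3/2, -1): sqrt(118).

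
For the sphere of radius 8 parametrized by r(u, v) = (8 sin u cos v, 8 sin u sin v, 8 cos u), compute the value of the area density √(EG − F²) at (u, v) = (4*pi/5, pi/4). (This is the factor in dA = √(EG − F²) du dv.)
√(EG − F²)|_{(4*pi/5, pi/4)} = 16*sqrt(10 - 2*sqrt(5))

E = 64, F = 0, G = 64*sin(u)^2, so EG − F² = 4096*sin(u)^2. Taking the positive square root: √(EG − F²) = 64*Abs(sin(u)). At (u, v) = (4*pi/5, pi/4): 16*sqrt(10 - 2*sqrt(5)).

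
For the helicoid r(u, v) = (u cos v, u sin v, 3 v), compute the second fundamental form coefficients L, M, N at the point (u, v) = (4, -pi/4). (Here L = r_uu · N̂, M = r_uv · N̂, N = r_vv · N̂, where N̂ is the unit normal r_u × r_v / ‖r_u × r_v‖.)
L = 0;  M = -3/5;  N = 0

Compute the unit normal N̂(u, v) = (3*sin(v)/sqrt(u^2 + 9), -3*cos(v)/sqrt(u^2 + 9), u/sqrt(u^2 + 9)), and the second partials r_uu, r_uv, r_vv. Take dot products:
  L(u, v) = r_uu · N̂ = 0,
  M(u, v) = r_uv · N̂ = -3/sqrt(u^2 + 9),
  N(u, v) = r_vv · N̂ = 0.
Evaluating at (u, v) = (4, -pi/4):
  L = 0, M = -3/5, N = 0.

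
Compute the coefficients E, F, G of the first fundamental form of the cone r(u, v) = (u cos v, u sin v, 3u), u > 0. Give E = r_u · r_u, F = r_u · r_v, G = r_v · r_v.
E = 10;  F = 0;  G = u^2

Compute partials: r_u = (cos(v), sin(v), 3), r_v = (-u*sin(v), u*cos(v), 0). Then
  E = r_u · r_u = 10,
  F = r_u · r_v = 0,
  G = r_v · r_v = u^2.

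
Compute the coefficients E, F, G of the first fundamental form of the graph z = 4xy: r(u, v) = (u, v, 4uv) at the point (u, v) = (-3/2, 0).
E = 1;  F = 0;  G = 37

Partials: r_u = (1, 0, 4*v), r_v = (0, 1, 4*u). As functions of (u, v):
  E = r_u · r_u = 16*v^2 + 1,
  F = r_u · r_v = 16*u*v,
  G = r_v · r_v = 16*u^2 + 1.
Evaluating at (u, v) = (-3/2, 0): E = 1, F = 0, G = 37.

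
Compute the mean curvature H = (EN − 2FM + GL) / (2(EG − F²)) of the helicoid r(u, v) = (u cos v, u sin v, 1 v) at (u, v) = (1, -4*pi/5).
H = 0

With E = 1, F = 0, G = u^2 + 1, L = 0, M = -1/sqrt(u^2 + 1), N = 0, assemble
  H = (EN − 2FM + GL) / (2(EG − F²)) = 0.
At (u, v) = (1, -4*pi/5): H = 0.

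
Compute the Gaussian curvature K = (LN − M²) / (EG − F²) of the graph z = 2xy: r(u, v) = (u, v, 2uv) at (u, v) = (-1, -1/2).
K = -1/9

Coefficients of the first fundamental form: E = 4*v^2 + 1, F = 4*u*v, G = 4*u^2 + 1.
Coefficients of the second fundamental form: L = 0, M = 2/sqrt(4*u^2 + 4*v^2 + 1), N = 0.
Assemble K = (LN − M²)/(EG − F²) = -4/(16*u^4 + 32*u^2*v^2 + 8*u^2 + 16*v^4 + 8*v^2 + 1). At (u, v) = (-1, -1/2): K = -1/9.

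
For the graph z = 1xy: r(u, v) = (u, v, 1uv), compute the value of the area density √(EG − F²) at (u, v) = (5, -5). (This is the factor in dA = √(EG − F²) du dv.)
√(EG − F²)|_{(5, -5)} = sqrt(51)

E = v^2 + 1, F = u*v, G = u^2 + 1, so EG − F² = u^2 + v^2 + 1. Taking the positive square root: √(EG − F²) = sqrt(u^2 + v^2 + 1). At (u, v) = (5, -5): sqrt(51).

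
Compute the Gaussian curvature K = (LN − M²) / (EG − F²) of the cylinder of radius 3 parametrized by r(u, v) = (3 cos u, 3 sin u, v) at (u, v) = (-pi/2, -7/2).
K = 0

Coefficients of the first fundamental form: E = 9, F = 0, G = 1.
Coefficients of the second fundamental form: L = -3, M = 0, N = 0.
Assemble K = (LN − M²)/(EG − F²) = 0. At (u, v) = (-pi/2, -7/2): K = 0.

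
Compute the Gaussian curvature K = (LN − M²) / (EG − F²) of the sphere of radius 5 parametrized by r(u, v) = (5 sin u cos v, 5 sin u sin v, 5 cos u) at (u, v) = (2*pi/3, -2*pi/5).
K = 1/25

Coefficients of the first fundamental form: E = 25, F = 0, G = 25*sin(u)^2.
Coefficients of the second fundamental form: L = -5*sin(u)/Abs(sin(u)), M = 0, N = -5*sin(u)^3/Abs(sin(u)).
Assemble K = (LN − M²)/(EG − F²) = 1/25. At (u, v) = (2*pi/3, -2*pi/5): K = 1/25.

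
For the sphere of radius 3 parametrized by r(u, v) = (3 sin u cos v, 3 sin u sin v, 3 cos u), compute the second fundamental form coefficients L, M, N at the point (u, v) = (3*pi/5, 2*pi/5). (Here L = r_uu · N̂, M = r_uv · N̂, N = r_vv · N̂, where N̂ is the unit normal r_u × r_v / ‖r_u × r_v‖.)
L = -3;  M = 0;  N = -15/8 - 3*sqrt(5)/8

Compute the unit normal N̂(u, v) = (sin(u)^2*cos(v)/Abs(sin(u)), sin(u)^2*sin(v)/Abs(sin(u)), sin(2*u)/(2*Abs(sin(u)))), and the second partials r_uu, r_uv, r_vv. Take dot products:
  L(u, v) = r_uu · N̂ = -3*sin(u)/Abs(sin(u)),
  M(u, v) = r_uv · N̂ = 0,
  N(u, v) = r_vv · N̂ = -3*sin(u)^3/Abs(sin(u)).
Evaluating at (u, v) = (3*pi/5, 2*pi/5):
  L = -3, M = 0, N = -15/8 - 3*sqrt(5)/8.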